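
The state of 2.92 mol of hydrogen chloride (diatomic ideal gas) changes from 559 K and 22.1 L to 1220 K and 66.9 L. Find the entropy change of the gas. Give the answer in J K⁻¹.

ΔS = 74.3 J/K

Entropy is a state function: ΔS = nC_V ln(T₂/T₁) + nR ln(V₂/V₁), with C_V = 5R/2 = 20.79 J mol⁻¹ K⁻¹ for a diatomic ideal gas.
ΔS = 2.92 × [20.79 × ln(1220/559) + 8.314 × ln(66.9/22.1)] = 74.3 J/K.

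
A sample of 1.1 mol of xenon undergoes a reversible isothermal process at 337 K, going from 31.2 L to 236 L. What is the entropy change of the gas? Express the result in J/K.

ΔS_gas = 18.5 J/K

For an isothermal ideal gas ΔS_gas = nR ln(V₂/V₁) = 1.1 × 8.314 × ln(236/31.2) = 18.5 J/K.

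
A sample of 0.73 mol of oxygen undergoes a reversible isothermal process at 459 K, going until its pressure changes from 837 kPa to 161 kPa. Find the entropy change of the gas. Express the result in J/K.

ΔS_gas = 10 J/K

For an isothermal ideal gas ΔS_gas = nR ln(P₁/P₂) = 0.73 × 8.314 × ln(837/161) = 10 J/K.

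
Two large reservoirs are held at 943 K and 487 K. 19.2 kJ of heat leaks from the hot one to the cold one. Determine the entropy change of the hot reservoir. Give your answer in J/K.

ΔS_hot = -20.4 J/K

The hot reservoir loses heat Q, so ΔS_hot = −Q/T_H = −19200/943 = -20.4 J/K.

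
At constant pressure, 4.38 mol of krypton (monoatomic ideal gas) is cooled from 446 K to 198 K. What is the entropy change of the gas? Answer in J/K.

ΔS = -73.9 J/K

At constant pressure, ΔS = nC_p ln(T₂/T₁) with C_p = 5R/2 = 20.79 J mol⁻¹ K⁻¹.
ΔS = 4.38 × 20.79 × ln(198/446) = -73.9 J/K.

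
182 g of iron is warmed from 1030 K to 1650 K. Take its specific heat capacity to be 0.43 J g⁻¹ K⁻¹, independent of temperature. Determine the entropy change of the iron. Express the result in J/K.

ΔS = ∫dQ_rev/T = m c ln(T₂/T₁) = 182 × 0.43 × ln(1650/1030) = 36.9 J/K.

ΔS = 36.9 J/K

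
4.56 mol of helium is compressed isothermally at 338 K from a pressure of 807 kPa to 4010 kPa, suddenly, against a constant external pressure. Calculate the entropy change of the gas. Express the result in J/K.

ΔS_gas = -60.8 J/K

Entropy is a state function, so ΔS_gas depends only on the end states.
For an isothermal ideal gas ΔS_gas = nR ln(P₁/P₂) = 4.56 × 8.314 × ln(807/4010) = -60.8 J/K.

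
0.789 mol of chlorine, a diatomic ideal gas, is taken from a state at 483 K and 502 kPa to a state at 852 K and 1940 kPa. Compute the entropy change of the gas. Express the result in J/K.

ΔS = 4.16 J/K

ΔS = nC_p ln(T₂/T₁) − nR ln(P₂/P₁), with C_p = 7R/2 = 29.1 J mol⁻¹ K⁻¹ for a diatomic ideal gas.
ΔS = 0.789 × [29.1 × ln(852/483) − 8.314 × ln(1940/502)] = 4.16 J/K.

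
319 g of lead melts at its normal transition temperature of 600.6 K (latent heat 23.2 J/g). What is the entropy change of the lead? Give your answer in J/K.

Heat absorbed by the substance: Q = mL = 319 × 23.2 = 7400.8 J.
At constant T, ΔS = Q_rev/T = 7400.8 / 600.6 = 12.3 J/K.

ΔS = 12.3 J/K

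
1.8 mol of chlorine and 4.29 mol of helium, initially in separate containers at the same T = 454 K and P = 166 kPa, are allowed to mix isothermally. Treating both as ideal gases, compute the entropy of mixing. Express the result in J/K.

Mole fractions: x_A = 1.8/6.09 = 0.296, x_B = 0.704.
ΔS_mix = −R(n_A ln x_A + n_B ln x_B) = −8.314 × (1.8 ln 0.296 + 4.29 ln 0.704) = 30.7 J/K.

ΔS_mix = 30.7 J/K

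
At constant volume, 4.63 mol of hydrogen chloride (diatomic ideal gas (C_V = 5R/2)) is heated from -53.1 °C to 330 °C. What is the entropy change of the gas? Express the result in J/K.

ΔS = 97 J/K

In kelvin: T₁ = 220.05 K, T₂ = 603.15 K. At constant volume, ΔS = nC_V ln(T₂/T₁) with C_V = 5R/2 = 20.79 J mol⁻¹ K⁻¹.
ΔS = 4.63 × 20.79 × ln(603.15/220.05) = 97 J/K.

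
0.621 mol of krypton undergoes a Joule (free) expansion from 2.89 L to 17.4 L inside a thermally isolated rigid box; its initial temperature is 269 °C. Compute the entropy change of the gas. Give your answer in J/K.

ΔS_gas = 9.27 J/K

For an ideal gas in free expansion Q = 0 and W = 0, so T is unchanged.
Entropy is a state function; using a reversible isothermal path, ΔS_gas = nR ln(V₂/V₁) = 0.621 × 8.314 × ln(17.4/2.89) = 9.27 J/K.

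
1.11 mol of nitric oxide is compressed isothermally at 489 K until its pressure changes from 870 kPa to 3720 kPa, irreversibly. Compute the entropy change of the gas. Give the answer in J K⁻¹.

Entropy is a state function, so ΔS_gas depends only on the end states.
For an isothermal ideal gas ΔS_gas = nR ln(P₁/P₂) = 1.11 × 8.314 × ln(870/3720) = -13.4 J/K.

ΔS_gas = -13.4 J/K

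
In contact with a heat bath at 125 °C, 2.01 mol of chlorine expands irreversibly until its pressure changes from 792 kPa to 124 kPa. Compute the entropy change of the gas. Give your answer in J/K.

ΔS_gas = 31 J/K

Entropy is a state function, so ΔS_gas depends only on the end states.
For an isothermal ideal gas ΔS_gas = nR ln(P₁/P₂) = 2.01 × 8.314 × ln(792/124) = 31 J/K.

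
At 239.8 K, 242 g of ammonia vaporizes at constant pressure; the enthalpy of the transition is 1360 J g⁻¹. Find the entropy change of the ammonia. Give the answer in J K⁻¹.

ΔS = 1370 J/K

Heat absorbed by the substance: Q = mL = 242 × 1360 = 329120 J.
At constant T, ΔS = Q_rev/T = 329120 / 239.8 = 1370 J/K.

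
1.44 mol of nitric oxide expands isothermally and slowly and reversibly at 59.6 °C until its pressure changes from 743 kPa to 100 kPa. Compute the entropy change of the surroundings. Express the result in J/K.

For an isothermal ideal gas ΔS_gas = nR ln(P₁/P₂) = 1.44 × 8.314 × ln(743/100) = 24 J/K.
The process is reversible, so ΔS_surr = −ΔS_gas = -24 J/K and ΔS_universe = 0.

ΔS_surr = -24 J/K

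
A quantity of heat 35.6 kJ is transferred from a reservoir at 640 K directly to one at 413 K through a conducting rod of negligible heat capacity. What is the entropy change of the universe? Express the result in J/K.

ΔS_hot = −Q/T_H = −35600/640 = -55.62 J/K and ΔS_cold = +Q/T_C = 35600/413 = 86.2 J/K.
ΔS_total = -55.62 + 86.2 = 30.6 J/K, positive as the second law requires.

ΔS_total = 30.6 J/K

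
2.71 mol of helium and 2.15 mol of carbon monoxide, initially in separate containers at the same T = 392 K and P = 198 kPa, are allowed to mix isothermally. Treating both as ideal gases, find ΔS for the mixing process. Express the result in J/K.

ΔS_mix = 27.7 J/K

Mole fractions: x_A = 2.71/4.86 = 0.558, x_B = 0.442.
ΔS_mix = −R(n_A ln x_A + n_B ln x_B) = −8.314 × (2.71 ln 0.558 + 2.15 ln 0.442) = 27.7 J/K.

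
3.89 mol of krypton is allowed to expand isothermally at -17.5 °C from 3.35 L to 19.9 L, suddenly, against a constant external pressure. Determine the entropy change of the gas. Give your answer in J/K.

ΔS_gas = 57.6 J/K

Entropy is a state function, so ΔS_gas depends only on the end states.
For an isothermal ideal gas ΔS_gas = nR ln(V₂/V₁) = 3.89 × 8.314 × ln(19.9/3.35) = 57.6 J/K.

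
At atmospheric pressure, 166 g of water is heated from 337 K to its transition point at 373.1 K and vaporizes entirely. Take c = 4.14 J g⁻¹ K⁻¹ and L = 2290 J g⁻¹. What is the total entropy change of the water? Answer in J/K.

ΔS = 1090 J/K

Warming step: ΔS₁ = m c ln(T_tr/T_i) = 166 × 4.14 × ln(373.1/337) = 69.94 J/K.
Phase change: ΔS₂ = +mL/T_tr = 166 × 2290 / 373.1 = 1019 J/K.
ΔS_total = (69.94) + (1019) = 1090 J/K.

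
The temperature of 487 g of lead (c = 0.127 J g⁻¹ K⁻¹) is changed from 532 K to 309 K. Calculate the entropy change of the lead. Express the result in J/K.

ΔS = ∫dQ_rev/T = m c ln(T₂/T₁) = 487 × 0.127 × ln(309/532) = -33.6 J/K.

ΔS = -33.6 J/K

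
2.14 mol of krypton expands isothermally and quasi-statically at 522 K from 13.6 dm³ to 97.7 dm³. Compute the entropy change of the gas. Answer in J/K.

ΔS_gas = 35.1 J/K

For an isothermal ideal gas ΔS_gas = nR ln(V₂/V₁) = 2.14 × 8.314 × ln(97.7/13.6) = 35.1 J/K.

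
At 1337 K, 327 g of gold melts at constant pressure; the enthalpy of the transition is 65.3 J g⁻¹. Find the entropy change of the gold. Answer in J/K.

ΔS = 16 J/K

Heat absorbed by the substance: Q = mL = 327 × 65.3 = 21353.1 J.
At constant T, ΔS = Q_rev/T = 21353.1 / 1337 = 16 J/K.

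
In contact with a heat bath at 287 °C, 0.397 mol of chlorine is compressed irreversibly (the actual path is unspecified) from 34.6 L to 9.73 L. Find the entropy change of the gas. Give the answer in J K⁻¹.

Entropy is a state function, so ΔS_gas depends only on the end states.
For an isothermal ideal gas ΔS_gas = nR ln(V₂/V₁) = 0.397 × 8.314 × ln(9.73/34.6) = -4.19 J/K.

ΔS_gas = -4.19 J/K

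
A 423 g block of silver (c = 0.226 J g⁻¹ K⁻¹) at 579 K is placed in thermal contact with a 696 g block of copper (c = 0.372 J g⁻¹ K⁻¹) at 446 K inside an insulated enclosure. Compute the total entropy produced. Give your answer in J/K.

ΔS_total = 2.47 J/K

Energy balance: T_f = (m₁c₁T₁ + m₂c₂T₂)/(m₁c₁ + m₂c₂) = 481.87 K.
ΔS₁ = m₁c₁ ln(T_f/T₁) = 95.598 × ln(481.87/579) = -17.56 J/K.
ΔS₂ = m₂c₂ ln(T_f/T₂) = 258.912 × ln(481.87/446) = 20.03 J/K.
ΔS_total = -17.56 + 20.03 = 2.47 J/K.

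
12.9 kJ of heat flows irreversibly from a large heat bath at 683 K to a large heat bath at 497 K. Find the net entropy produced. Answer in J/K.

ΔS_hot = −Q/T_H = −12900/683 = -18.89 J/K and ΔS_cold = +Q/T_C = 12900/497 = 25.96 J/K.
ΔS_total = -18.89 + 25.96 = 7.07 J/K, positive as the second law requires.

ΔS_total = 7.07 J/K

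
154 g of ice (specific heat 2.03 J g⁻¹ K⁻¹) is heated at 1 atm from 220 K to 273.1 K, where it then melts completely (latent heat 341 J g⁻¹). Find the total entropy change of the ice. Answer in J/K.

Warming step: ΔS₁ = m c ln(T_tr/T_i) = 154 × 2.03 × ln(273.1/220) = 67.59 J/K.
Phase change: ΔS₂ = +mL/T_tr = 154 × 341 / 273.1 = 192.3 J/K.
ΔS_total = (67.59) + (192.3) = 260 J/K.

ΔS = 260 J/K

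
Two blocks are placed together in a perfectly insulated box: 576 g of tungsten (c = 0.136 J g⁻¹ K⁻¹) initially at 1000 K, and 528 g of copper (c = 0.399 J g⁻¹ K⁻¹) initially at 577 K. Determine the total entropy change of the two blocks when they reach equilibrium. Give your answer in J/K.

ΔS_total = 9.3 J/K

Energy balance: T_f = (m₁c₁T₁ + m₂c₂T₂)/(m₁c₁ + m₂c₂) = 691.65 K.
ΔS₁ = m₁c₁ ln(T_f/T₁) = 78.336 × ln(691.65/1000) = -28.88 J/K.
ΔS₂ = m₂c₂ ln(T_f/T₂) = 210.672 × ln(691.65/577) = 38.18 J/K.
ΔS_total = -28.88 + 38.18 = 9.3 J/K.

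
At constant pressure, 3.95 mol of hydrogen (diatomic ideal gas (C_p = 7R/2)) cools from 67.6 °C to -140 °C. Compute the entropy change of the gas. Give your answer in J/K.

ΔS = -108 J/K

In kelvin: T₁ = 340.75 K, T₂ = 133.15 K. At constant pressure, ΔS = nC_p ln(T₂/T₁) with C_p = 7R/2 = 29.1 J mol⁻¹ K⁻¹.
ΔS = 3.95 × 29.1 × ln(133.15/340.75) = -108 J/K.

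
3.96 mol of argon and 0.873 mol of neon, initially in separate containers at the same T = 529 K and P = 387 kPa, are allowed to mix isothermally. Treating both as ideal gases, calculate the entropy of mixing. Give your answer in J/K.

Mole fractions: x_A = 3.96/4.83 = 0.819, x_B = 0.181.
ΔS_mix = −R(n_A ln x_A + n_B ln x_B) = −8.314 × (3.96 ln 0.819 + 0.873 ln 0.181) = 19 J/K.

ΔS_mix = 19 J/K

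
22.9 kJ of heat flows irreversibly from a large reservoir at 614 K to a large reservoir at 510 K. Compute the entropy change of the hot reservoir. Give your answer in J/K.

The hot reservoir loses heat Q, so ΔS_hot = −Q/T_H = −22900/614 = -37.3 J/K.

ΔS_hot = -37.3 J/K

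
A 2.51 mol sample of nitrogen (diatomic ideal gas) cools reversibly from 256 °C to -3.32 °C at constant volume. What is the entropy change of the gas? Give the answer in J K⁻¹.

ΔS = -35.1 J/K

In kelvin: T₁ = 529.15 K, T₂ = 269.83 K. At constant volume, ΔS = nC_V ln(T₂/T₁) with C_V = 5R/2 = 20.79 J mol⁻¹ K⁻¹.
ΔS = 2.51 × 20.79 × ln(269.83/529.15) = -35.1 J/K.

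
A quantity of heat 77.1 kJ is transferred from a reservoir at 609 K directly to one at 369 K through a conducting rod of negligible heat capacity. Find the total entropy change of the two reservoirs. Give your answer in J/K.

ΔS_hot = −Q/T_H = −77100/609 = -126.6 J/K and ΔS_cold = +Q/T_C = 77100/369 = 208.9 J/K.
ΔS_total = -126.6 + 208.9 = 82.3 J/K, positive as the second law requires.

ΔS_total = 82.3 J/K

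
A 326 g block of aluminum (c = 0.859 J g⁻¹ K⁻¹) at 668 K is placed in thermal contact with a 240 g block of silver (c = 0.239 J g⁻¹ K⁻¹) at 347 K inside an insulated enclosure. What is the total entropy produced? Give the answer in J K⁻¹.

ΔS_total = 8.81 J/K

Energy balance: T_f = (m₁c₁T₁ + m₂c₂T₂)/(m₁c₁ + m₂c₂) = 613.43 K.
ΔS₁ = m₁c₁ ln(T_f/T₁) = 280.034 × ln(613.43/668) = -23.87 J/K.
ΔS₂ = m₂c₂ ln(T_f/T₂) = 57.36 × ln(613.43/347) = 32.68 J/K.
ΔS_total = -23.87 + 32.68 = 8.81 J/K.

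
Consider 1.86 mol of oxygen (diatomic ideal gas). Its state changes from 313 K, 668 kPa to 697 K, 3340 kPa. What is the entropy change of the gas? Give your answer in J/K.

ΔS = 18.4 J/K

ΔS = nC_p ln(T₂/T₁) − nR ln(P₂/P₁), with C_p = 7R/2 = 29.1 J mol⁻¹ K⁻¹ for a diatomic ideal gas.
ΔS = 1.86 × [29.1 × ln(697/313) − 8.314 × ln(3340/668)] = 18.4 J/K.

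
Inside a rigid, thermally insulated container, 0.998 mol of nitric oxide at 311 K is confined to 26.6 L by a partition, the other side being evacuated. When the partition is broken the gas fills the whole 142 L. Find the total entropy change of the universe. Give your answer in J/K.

For an ideal gas in free expansion Q = 0 and W = 0, so T is unchanged.
Entropy is a state function; using a reversible isothermal path, ΔS_gas = nR ln(V₂/V₁) = 0.998 × 8.314 × ln(142/26.6) = 13.9 J/K.
The insulated surroundings exchange no heat, so ΔS_surr = 0 and ΔS_universe = ΔS_gas.

ΔS_universe = 13.9 J/K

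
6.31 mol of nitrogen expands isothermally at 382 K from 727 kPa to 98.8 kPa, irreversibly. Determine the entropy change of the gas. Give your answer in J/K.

ΔS_gas = 105 J/K

Entropy is a state function, so ΔS_gas depends only on the end states.
For an isothermal ideal gas ΔS_gas = nR ln(P₁/P₂) = 6.31 × 8.314 × ln(727/98.8) = 105 J/K.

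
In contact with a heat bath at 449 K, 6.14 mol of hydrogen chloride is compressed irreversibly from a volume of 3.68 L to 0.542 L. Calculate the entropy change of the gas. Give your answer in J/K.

ΔS_gas = -97.8 J/K

Entropy is a state function, so ΔS_gas depends only on the end states.
For an isothermal ideal gas ΔS_gas = nR ln(V₂/V₁) = 6.14 × 8.314 × ln(0.542/3.68) = -97.8 J/K.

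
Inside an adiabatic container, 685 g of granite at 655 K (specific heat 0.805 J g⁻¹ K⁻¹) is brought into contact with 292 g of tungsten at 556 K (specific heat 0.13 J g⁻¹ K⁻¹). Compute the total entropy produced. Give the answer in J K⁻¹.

Energy balance: T_f = (m₁c₁T₁ + m₂c₂T₂)/(m₁c₁ + m₂c₂) = 648.62 K.
ΔS₁ = m₁c₁ ln(T_f/T₁) = 551.425 × ln(648.62/655) = -5.394 J/K.
ΔS₂ = m₂c₂ ln(T_f/T₂) = 37.96 × ln(648.62/556) = 5.849 J/K.
ΔS_total = -5.394 + 5.849 = 0.455 J/K.

ΔS_total = 0.455 J/K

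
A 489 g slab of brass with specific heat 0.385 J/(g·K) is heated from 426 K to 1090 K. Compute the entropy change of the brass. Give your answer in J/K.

ΔS = ∫dQ_rev/T = m c ln(T₂/T₁) = 489 × 0.385 × ln(1090/426) = 177 J/K.

ΔS = 177 J/K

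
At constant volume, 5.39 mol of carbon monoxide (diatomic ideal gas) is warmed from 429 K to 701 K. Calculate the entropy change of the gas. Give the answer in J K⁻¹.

ΔS = 55 J/K

At constant volume, ΔS = nC_V ln(T₂/T₁) with C_V = 5R/2 = 20.79 J mol⁻¹ K⁻¹.
ΔS = 5.39 × 20.79 × ln(701/429) = 55 J/K.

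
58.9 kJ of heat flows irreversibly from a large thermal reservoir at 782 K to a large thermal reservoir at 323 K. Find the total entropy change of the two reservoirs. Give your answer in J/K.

ΔS_total = 107 J/K

ΔS_hot = −Q/T_H = −58900/782 = -75.32 J/K and ΔS_cold = +Q/T_C = 58900/323 = 182.4 J/K.
ΔS_total = -75.32 + 182.4 = 107 J/K, positive as the second law requires.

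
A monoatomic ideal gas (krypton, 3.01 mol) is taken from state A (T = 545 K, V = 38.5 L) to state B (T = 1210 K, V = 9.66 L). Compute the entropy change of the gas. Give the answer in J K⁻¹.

ΔS = -4.66 J/K

Entropy is a state function: ΔS = nC_V ln(T₂/T₁) + nR ln(V₂/V₁), with C_V = 3R/2 = 12.47 J mol⁻¹ K⁻¹ for a monoatomic ideal gas.
ΔS = 3.01 × [12.47 × ln(1210/545) + 8.314 × ln(9.66/38.5)] = -4.66 J/K.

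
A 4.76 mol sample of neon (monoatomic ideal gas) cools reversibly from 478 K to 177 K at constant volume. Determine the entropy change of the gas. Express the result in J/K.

At constant volume, ΔS = nC_V ln(T₂/T₁) with C_V = 3R/2 = 12.47 J mol⁻¹ K⁻¹.
ΔS = 4.76 × 12.47 × ln(177/478) = -59 J/K.

ΔS = -59 J/K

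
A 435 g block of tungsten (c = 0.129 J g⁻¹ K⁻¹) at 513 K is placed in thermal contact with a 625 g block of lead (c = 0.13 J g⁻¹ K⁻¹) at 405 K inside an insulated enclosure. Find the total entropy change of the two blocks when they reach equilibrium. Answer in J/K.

Energy balance: T_f = (m₁c₁T₁ + m₂c₂T₂)/(m₁c₁ + m₂c₂) = 449.12 K.
ΔS₁ = m₁c₁ ln(T_f/T₁) = 56.115 × ln(449.12/513) = -7.4626 J/K.
ΔS₂ = m₂c₂ ln(T_f/T₂) = 81.25 × ln(449.12/405) = 8.4013 J/K.
ΔS_total = -7.4626 + 8.4013 = 0.939 J/K.

ΔS_total = 0.939 J/K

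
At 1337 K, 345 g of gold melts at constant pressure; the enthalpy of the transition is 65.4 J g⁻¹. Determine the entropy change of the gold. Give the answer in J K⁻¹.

ΔS = 16.9 J/K

Heat absorbed by the substance: Q = mL = 345 × 65.4 = 22563 J.
At constant T, ΔS = Q_rev/T = 22563 / 1337 = 16.9 J/K.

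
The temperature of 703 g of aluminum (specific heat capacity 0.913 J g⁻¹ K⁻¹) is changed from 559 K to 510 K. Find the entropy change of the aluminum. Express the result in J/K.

ΔS = ∫dQ_rev/T = m c ln(T₂/T₁) = 703 × 0.913 × ln(510/559) = -58.9 J/K.

ΔS = -58.9 J/K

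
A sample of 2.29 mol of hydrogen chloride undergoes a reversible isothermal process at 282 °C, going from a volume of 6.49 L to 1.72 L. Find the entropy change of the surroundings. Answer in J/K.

ΔS_surr = 25.3 J/K

For an isothermal ideal gas ΔS_gas = nR ln(V₂/V₁) = 2.29 × 8.314 × ln(1.72/6.49) = -25.3 J/K.
The process is reversible, so ΔS_surr = −ΔS_gas = 25.3 J/K and ΔS_universe = 0.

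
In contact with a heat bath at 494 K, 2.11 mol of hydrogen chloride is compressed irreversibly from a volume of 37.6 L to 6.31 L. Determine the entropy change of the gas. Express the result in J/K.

Entropy is a state function, so ΔS_gas depends only on the end states.
For an isothermal ideal gas ΔS_gas = nR ln(V₂/V₁) = 2.11 × 8.314 × ln(6.31/37.6) = -31.3 J/K.

ΔS_gas = -31.3 J/K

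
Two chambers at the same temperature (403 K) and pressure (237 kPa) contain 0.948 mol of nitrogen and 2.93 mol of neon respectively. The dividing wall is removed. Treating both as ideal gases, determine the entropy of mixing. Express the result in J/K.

ΔS_mix = 17.9 J/K

Mole fractions: x_A = 0.948/3.88 = 0.244, x_B = 0.756.
ΔS_mix = −R(n_A ln x_A + n_B ln x_B) = −8.314 × (0.948 ln 0.244 + 2.93 ln 0.756) = 17.9 J/K.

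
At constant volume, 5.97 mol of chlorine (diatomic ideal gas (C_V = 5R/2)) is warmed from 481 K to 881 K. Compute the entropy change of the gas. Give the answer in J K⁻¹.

ΔS = 75.1 J/K

At constant volume, ΔS = nC_V ln(T₂/T₁) with C_V = 5R/2 = 20.79 J mol⁻¹ K⁻¹.
ΔS = 5.97 × 20.79 × ln(881/481) = 75.1 J/K.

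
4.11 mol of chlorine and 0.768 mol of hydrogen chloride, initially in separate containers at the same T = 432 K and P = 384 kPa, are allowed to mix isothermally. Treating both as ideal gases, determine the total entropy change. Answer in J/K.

Mole fractions: x_A = 4.11/4.88 = 0.843, x_B = 0.157.
ΔS_mix = −R(n_A ln x_A + n_B ln x_B) = −8.314 × (4.11 ln 0.843 + 0.768 ln 0.157) = 17.7 J/K.

ΔS_mix = 17.7 J/K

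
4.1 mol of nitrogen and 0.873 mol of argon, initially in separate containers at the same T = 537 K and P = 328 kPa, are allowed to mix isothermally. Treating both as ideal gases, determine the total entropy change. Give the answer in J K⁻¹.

ΔS_mix = 19.2 J/K

Mole fractions: x_A = 4.1/4.97 = 0.824, x_B = 0.176.
ΔS_mix = −R(n_A ln x_A + n_B ln x_B) = −8.314 × (4.1 ln 0.824 + 0.873 ln 0.176) = 19.2 J/K.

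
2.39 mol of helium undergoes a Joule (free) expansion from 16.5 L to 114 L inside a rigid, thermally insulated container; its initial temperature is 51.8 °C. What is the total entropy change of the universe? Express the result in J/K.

ΔS_universe = 38.4 J/K

For an ideal gas in free expansion Q = 0 and W = 0, so T is unchanged.
Entropy is a state function; using a reversible isothermal path, ΔS_gas = nR ln(V₂/V₁) = 2.39 × 8.314 × ln(114/16.5) = 38.4 J/K.
The insulated surroundings exchange no heat, so ΔS_surr = 0 and ΔS_universe = ΔS_gas.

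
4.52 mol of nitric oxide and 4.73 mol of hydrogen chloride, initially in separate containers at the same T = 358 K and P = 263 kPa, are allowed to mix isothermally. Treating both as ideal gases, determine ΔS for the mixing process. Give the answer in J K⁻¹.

Mole fractions: x_A = 4.52/9.25 = 0.489, x_B = 0.511.
ΔS_mix = −R(n_A ln x_A + n_B ln x_B) = −8.314 × (4.52 ln 0.489 + 4.73 ln 0.511) = 53.3 J/K.

ΔS_mix = 53.3 J/K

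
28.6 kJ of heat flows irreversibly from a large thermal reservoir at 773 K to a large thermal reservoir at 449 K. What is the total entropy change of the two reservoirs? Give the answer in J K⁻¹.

ΔS_total = 26.7 J/K

ΔS_hot = −Q/T_H = −28600/773 = -37 J/K and ΔS_cold = +Q/T_C = 28600/449 = 63.7 J/K.
ΔS_total = -37 + 63.7 = 26.7 J/K, positive as the second law requires.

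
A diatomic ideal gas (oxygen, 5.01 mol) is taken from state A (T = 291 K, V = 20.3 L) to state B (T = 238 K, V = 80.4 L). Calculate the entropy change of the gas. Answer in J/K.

ΔS = 36.4 J/K

Entropy is a state function: ΔS = nC_V ln(T₂/T₁) + nR ln(V₂/V₁), with C_V = 5R/2 = 20.79 J mol⁻¹ K⁻¹ for a diatomic ideal gas.
ΔS = 5.01 × [20.79 × ln(238/291) + 8.314 × ln(80.4/20.3)] = 36.4 J/K.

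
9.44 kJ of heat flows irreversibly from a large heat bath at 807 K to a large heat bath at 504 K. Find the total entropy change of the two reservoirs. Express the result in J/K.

ΔS_total = 7.03 J/K

ΔS_hot = −Q/T_H = −9440/807 = -11.7 J/K and ΔS_cold = +Q/T_C = 9440/504 = 18.73 J/K.
ΔS_total = -11.7 + 18.73 = 7.03 J/K, positive as the second law requires.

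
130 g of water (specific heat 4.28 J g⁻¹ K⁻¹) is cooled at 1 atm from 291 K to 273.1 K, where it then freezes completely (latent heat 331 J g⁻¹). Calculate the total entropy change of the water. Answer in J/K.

ΔS = -193 J/K

Cooling step: ΔS₁ = m c ln(T_tr/T_i) = 130 × 4.28 × ln(273.1/291) = -35.32 J/K.
Phase change: ΔS₂ = −mL/T_tr = −130 × 331 / 273.1 = -157.6 J/K.
ΔS_total = (-35.32) + (-157.6) = -193 J/K.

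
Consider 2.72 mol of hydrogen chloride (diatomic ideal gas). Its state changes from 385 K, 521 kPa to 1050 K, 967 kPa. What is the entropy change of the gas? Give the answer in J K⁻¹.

ΔS = 65.4 J/K

ΔS = nC_p ln(T₂/T₁) − nR ln(P₂/P₁), with C_p = 7R/2 = 29.1 J mol⁻¹ K⁻¹ for a diatomic ideal gas.
ΔS = 2.72 × [29.1 × ln(1050/385) − 8.314 × ln(967/521)] = 65.4 J/K.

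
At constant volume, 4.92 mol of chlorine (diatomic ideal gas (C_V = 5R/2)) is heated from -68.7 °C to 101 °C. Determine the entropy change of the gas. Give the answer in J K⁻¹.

In kelvin: T₁ = 204.45 K, T₂ = 374.15 K. At constant volume, ΔS = nC_V ln(T₂/T₁) with C_V = 5R/2 = 20.79 J mol⁻¹ K⁻¹.
ΔS = 4.92 × 20.79 × ln(374.15/204.45) = 61.8 J/K.

ΔS = 61.8 J/K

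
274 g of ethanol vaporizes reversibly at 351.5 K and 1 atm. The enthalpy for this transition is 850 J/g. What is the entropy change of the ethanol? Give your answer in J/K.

Heat absorbed by the substance: Q = mL = 274 × 850 = 232900 J.
At constant T, ΔS = Q_rev/T = 232900 / 351.5 = 663 J/K.

ΔS = 663 J/K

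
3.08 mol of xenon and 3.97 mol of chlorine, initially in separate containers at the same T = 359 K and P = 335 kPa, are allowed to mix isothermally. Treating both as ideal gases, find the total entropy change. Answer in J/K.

ΔS_mix = 40.2 J/K

Mole fractions: x_A = 3.08/7.05 = 0.437, x_B = 0.563.
ΔS_mix = −R(n_A ln x_A + n_B ln x_B) = −8.314 × (3.08 ln 0.437 + 3.97 ln 0.563) = 40.2 J/K.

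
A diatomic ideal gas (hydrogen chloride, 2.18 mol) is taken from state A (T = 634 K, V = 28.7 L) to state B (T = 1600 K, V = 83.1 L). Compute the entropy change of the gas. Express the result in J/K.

ΔS = 61.2 J/K

Entropy is a state function: ΔS = nC_V ln(T₂/T₁) + nR ln(V₂/V₁), with C_V = 5R/2 = 20.79 J mol⁻¹ K⁻¹ for a diatomic ideal gas.
ΔS = 2.18 × [20.79 × ln(1600/634) + 8.314 × ln(83.1/28.7)] = 61.2 J/K.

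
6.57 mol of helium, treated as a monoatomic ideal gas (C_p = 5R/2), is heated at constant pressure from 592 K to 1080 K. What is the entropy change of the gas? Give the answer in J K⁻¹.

ΔS = 82.1 J/K

At constant pressure, ΔS = nC_p ln(T₂/T₁) with C_p = 5R/2 = 20.79 J mol⁻¹ K⁻¹.
ΔS = 6.57 × 20.79 × ln(1080/592) = 82.1 J/K.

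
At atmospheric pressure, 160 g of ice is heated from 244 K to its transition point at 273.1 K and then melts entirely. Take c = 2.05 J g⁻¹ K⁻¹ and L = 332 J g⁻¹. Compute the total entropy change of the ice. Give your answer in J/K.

ΔS = 231 J/K

Warming step: ΔS₁ = m c ln(T_tr/T_i) = 160 × 2.05 × ln(273.1/244) = 36.96 J/K.
Phase change: ΔS₂ = +mL/T_tr = 160 × 332 / 273.1 = 194.5 J/K.
ΔS_total = (36.96) + (194.5) = 231 J/K.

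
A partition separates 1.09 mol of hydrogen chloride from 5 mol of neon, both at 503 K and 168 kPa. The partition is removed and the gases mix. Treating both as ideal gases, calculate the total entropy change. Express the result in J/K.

ΔS_mix = 23.8 J/K

Mole fractions: x_A = 1.09/6.09 = 0.179, x_B = 0.821.
ΔS_mix = −R(n_A ln x_A + n_B ln x_B) = −8.314 × (1.09 ln 0.179 + 5 ln 0.821) = 23.8 J/K.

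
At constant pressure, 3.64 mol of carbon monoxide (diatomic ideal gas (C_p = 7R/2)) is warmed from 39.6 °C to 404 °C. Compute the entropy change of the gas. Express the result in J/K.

In kelvin: T₁ = 312.75 K, T₂ = 677.15 K. At constant pressure, ΔS = nC_p ln(T₂/T₁) with C_p = 7R/2 = 29.1 J mol⁻¹ K⁻¹.
ΔS = 3.64 × 29.1 × ln(677.15/312.75) = 81.8 J/K.

ΔS = 81.8 J/K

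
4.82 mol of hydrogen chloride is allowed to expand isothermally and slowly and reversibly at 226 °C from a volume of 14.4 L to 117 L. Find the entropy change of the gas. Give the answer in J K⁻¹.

For an isothermal ideal gas ΔS_gas = nR ln(V₂/V₁) = 4.82 × 8.314 × ln(117/14.4) = 84 J/K.

ΔS_gas = 84 J/K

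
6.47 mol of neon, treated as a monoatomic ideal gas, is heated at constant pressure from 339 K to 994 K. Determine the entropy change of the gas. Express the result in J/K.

ΔS = 145 J/K

At constant pressure, ΔS = nC_p ln(T₂/T₁) with C_p = 5R/2 = 20.79 J mol⁻¹ K⁻¹.
ΔS = 6.47 × 20.79 × ln(994/339) = 145 J/K.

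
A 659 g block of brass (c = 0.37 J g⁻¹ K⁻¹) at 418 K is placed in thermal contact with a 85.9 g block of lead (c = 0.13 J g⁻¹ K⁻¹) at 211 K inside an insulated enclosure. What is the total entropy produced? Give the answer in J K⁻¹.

Energy balance: T_f = (m₁c₁T₁ + m₂c₂T₂)/(m₁c₁ + m₂c₂) = 408.93 K.
ΔS₁ = m₁c₁ ln(T_f/T₁) = 243.83 × ln(408.93/418) = -5.346 J/K.
ΔS₂ = m₂c₂ ln(T_f/T₂) = 11.167 × ln(408.93/211) = 7.389 J/K.
ΔS_total = -5.346 + 7.389 = 2.04 J/K.

ΔS_total = 2.04 J/K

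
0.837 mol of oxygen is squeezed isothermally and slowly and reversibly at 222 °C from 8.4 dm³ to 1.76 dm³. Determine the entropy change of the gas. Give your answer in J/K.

ΔS_gas = -10.9 J/K

For an isothermal ideal gas ΔS_gas = nR ln(V₂/V₁) = 0.837 × 8.314 × ln(1.76/8.4) = -10.9 J/K.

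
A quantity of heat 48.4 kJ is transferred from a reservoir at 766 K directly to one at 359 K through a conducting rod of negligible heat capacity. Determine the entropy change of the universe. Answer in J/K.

ΔS_hot = −Q/T_H = −48400/766 = -63.19 J/K and ΔS_cold = +Q/T_C = 48400/359 = 134.8 J/K.
ΔS_total = -63.19 + 134.8 = 71.6 J/K, positive as the second law requires.

ΔS_total = 71.6 J/K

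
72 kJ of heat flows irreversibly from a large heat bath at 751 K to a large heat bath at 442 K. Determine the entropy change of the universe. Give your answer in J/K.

ΔS_total = 67 J/K

ΔS_hot = −Q/T_H = −72000/751 = -95.87 J/K and ΔS_cold = +Q/T_C = 72000/442 = 162.9 J/K.
ΔS_total = -95.87 + 162.9 = 67 J/K, positive as the second law requires.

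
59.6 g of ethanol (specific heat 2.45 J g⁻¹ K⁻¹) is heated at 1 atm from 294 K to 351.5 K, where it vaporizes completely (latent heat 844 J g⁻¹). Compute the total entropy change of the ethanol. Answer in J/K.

Warming step: ΔS₁ = m c ln(T_tr/T_i) = 59.6 × 2.45 × ln(351.5/294) = 26.08 J/K.
Phase change: ΔS₂ = +mL/T_tr = 59.6 × 844 / 351.5 = 143.1 J/K.
ΔS_total = (26.08) + (143.1) = 169 J/K.

ΔS = 169 J/K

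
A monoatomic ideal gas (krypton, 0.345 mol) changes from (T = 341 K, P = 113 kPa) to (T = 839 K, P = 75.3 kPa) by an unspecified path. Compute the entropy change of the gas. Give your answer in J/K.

ΔS = 7.62 J/K

ΔS = nC_p ln(T₂/T₁) − nR ln(P₂/P₁), with C_p = 5R/2 = 20.79 J mol⁻¹ K⁻¹ for a monoatomic ideal gas.
ΔS = 0.345 × [20.79 × ln(839/341) − 8.314 × ln(75.3/113)] = 7.62 J/K.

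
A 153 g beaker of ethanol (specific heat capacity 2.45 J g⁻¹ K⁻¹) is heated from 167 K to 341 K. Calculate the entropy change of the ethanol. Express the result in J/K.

ΔS = ∫dQ_rev/T = m c ln(T₂/T₁) = 153 × 2.45 × ln(341/167) = 268 J/K.

ΔS = 268 J/K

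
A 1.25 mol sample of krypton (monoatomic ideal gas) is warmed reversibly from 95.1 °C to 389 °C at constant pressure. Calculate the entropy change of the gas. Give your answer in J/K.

ΔS = 15.2 J/K

In kelvin: T₁ = 368.25 K, T₂ = 662.15 K. At constant pressure, ΔS = nC_p ln(T₂/T₁) with C_p = 5R/2 = 20.79 J mol⁻¹ K⁻¹.
ΔS = 1.25 × 20.79 × ln(662.15/368.25) = 15.2 J/K.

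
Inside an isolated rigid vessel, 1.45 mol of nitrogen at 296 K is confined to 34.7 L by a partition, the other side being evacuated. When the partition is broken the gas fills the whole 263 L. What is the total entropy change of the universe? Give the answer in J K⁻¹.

No heat is exchanged and no work is done, so the ideal-gas temperature stays constant.
Entropy is a state function; using a reversible isothermal path, ΔS_gas = nR ln(V₂/V₁) = 1.45 × 8.314 × ln(263/34.7) = 24.4 J/K.
The insulated surroundings exchange no heat, so ΔS_surr = 0 and ΔS_universe = ΔS_gas.

ΔS_universe = 24.4 J/K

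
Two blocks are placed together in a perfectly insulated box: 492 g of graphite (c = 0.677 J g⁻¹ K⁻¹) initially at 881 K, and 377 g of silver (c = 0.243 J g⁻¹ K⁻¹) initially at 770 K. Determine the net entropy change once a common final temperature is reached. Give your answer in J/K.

Energy balance: T_f = (m₁c₁T₁ + m₂c₂T₂)/(m₁c₁ + m₂c₂) = 857.06 K.
ΔS₁ = m₁c₁ ln(T_f/T₁) = 333.084 × ln(857.06/881) = -9.178 J/K.
ΔS₂ = m₂c₂ ln(T_f/T₂) = 91.611 × ln(857.06/770) = 9.813 J/K.
ΔS_total = -9.178 + 9.813 = 0.635 J/K.

ΔS_total = 0.635 J/K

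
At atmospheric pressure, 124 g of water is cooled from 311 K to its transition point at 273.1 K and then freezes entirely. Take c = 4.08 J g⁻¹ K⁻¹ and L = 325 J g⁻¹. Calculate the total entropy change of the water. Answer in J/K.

ΔS = -213 J/K

Cooling step: ΔS₁ = m c ln(T_tr/T_i) = 124 × 4.08 × ln(273.1/311) = -65.75 J/K.
Phase change: ΔS₂ = −mL/T_tr = −124 × 325 / 273.1 = -147.6 J/K.
ΔS_total = (-65.75) + (-147.6) = -213 J/K.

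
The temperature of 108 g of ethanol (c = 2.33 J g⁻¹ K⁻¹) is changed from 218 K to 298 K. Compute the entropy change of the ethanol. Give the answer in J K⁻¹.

ΔS = ∫dQ_rev/T = m c ln(T₂/T₁) = 108 × 2.33 × ln(298/218) = 78.7 J/K.

ΔS = 78.7 J/K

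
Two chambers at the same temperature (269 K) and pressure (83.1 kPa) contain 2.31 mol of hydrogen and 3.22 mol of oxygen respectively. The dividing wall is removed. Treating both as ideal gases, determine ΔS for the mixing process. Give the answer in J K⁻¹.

Mole fractions: x_A = 2.31/5.53 = 0.418, x_B = 0.582.
ΔS_mix = −R(n_A ln x_A + n_B ln x_B) = −8.314 × (2.31 ln 0.418 + 3.22 ln 0.582) = 31.2 J/K.

ΔS_mix = 31.2 J/K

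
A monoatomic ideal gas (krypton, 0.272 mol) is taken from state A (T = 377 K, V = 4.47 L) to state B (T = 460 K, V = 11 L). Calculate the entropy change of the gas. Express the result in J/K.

ΔS = 2.71 J/K

Entropy is a state function: ΔS = nC_V ln(T₂/T₁) + nR ln(V₂/V₁), with C_V = 3R/2 = 12.47 J mol⁻¹ K⁻¹ for a monoatomic ideal gas.
ΔS = 0.272 × [12.47 × ln(460/377) + 8.314 × ln(11/4.47)] = 2.71 J/K.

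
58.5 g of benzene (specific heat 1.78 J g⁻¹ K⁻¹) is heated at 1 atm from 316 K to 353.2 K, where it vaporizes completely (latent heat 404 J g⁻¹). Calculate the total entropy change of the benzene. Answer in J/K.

ΔS = 78.5 J/K

Warming step: ΔS₁ = m c ln(T_tr/T_i) = 58.5 × 1.78 × ln(353.2/316) = 11.59 J/K.
Phase change: ΔS₂ = +mL/T_tr = 58.5 × 404 / 353.2 = 66.91 J/K.
ΔS_total = (11.59) + (66.91) = 78.5 J/K.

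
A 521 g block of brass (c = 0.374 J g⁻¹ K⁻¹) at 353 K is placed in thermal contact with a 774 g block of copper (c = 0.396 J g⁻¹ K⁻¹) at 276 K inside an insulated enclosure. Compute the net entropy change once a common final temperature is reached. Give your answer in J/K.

ΔS_total = 3.66 J/K

Energy balance: T_f = (m₁c₁T₁ + m₂c₂T₂)/(m₁c₁ + m₂c₂) = 305.93 K.
ΔS₁ = m₁c₁ ln(T_f/T₁) = 194.854 × ln(305.93/353) = -27.89 J/K.
ΔS₂ = m₂c₂ ln(T_f/T₂) = 306.504 × ln(305.93/276) = 31.55 J/K.
ΔS_total = -27.89 + 31.55 = 3.66 J/K.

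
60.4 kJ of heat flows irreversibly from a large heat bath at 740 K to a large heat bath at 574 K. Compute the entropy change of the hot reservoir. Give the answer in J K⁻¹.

ΔS_hot = -81.6 J/K

The hot reservoir loses heat Q, so ΔS_hot = −Q/T_H = −60400/740 = -81.6 J/K.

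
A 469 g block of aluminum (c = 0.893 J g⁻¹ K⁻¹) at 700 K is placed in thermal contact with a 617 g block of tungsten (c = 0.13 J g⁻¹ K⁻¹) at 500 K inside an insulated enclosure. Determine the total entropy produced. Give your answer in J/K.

Energy balance: T_f = (m₁c₁T₁ + m₂c₂T₂)/(m₁c₁ + m₂c₂) = 667.85 K.
ΔS₁ = m₁c₁ ln(T_f/T₁) = 418.817 × ln(667.85/700) = -19.69 J/K.
ΔS₂ = m₂c₂ ln(T_f/T₂) = 80.21 × ln(667.85/500) = 23.22 J/K.
ΔS_total = -19.69 + 23.22 = 3.53 J/K.

ΔS_total = 3.53 J/K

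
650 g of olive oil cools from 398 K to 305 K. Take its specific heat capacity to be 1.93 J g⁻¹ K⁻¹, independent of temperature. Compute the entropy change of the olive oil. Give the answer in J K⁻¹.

ΔS = ∫dQ_rev/T = m c ln(T₂/T₁) = 650 × 1.93 × ln(305/398) = -334 J/K.

ΔS = -334 J/K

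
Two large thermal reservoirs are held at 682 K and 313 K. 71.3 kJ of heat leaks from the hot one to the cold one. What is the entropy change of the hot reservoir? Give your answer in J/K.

ΔS_hot = -105 J/K

The hot reservoir loses heat Q, so ΔS_hot = −Q/T_H = −71300/682 = -105 J/K.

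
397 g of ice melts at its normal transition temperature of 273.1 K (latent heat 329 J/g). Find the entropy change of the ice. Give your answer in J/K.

ΔS = 478 J/K

Heat absorbed by the substance: Q = mL = 397 × 329 = 130613 J.
At constant T, ΔS = Q_rev/T = 130613 / 273.1 = 478 J/K.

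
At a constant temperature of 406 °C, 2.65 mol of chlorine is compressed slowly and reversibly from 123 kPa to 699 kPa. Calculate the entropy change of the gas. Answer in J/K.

For an isothermal ideal gas ΔS_gas = nR ln(P₁/P₂) = 2.65 × 8.314 × ln(123/699) = -38.3 J/K.

ΔS_gas = -38.3 J/K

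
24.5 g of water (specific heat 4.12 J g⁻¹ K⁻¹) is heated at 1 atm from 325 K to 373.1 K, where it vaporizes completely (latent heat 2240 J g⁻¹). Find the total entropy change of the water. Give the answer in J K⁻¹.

ΔS = 161 J/K

Warming step: ΔS₁ = m c ln(T_tr/T_i) = 24.5 × 4.12 × ln(373.1/325) = 13.93 J/K.
Phase change: ΔS₂ = +mL/T_tr = 24.5 × 2240 / 373.1 = 147.1 J/K.
ΔS_total = (13.93) + (147.1) = 161 J/K.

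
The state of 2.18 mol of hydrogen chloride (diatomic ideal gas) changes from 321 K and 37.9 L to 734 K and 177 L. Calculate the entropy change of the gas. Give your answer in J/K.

ΔS = 65.4 J/K

Entropy is a state function: ΔS = nC_V ln(T₂/T₁) + nR ln(V₂/V₁), with C_V = 5R/2 = 20.79 J mol⁻¹ K⁻¹ for a diatomic ideal gas.
ΔS = 2.18 × [20.79 × ln(734/321) + 8.314 × ln(177/37.9)] = 65.4 J/K.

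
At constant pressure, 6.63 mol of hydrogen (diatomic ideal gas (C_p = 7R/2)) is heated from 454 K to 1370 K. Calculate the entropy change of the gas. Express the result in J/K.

ΔS = 213 J/K

At constant pressure, ΔS = nC_p ln(T₂/T₁) with C_p = 7R/2 = 29.1 J mol⁻¹ K⁻¹.
ΔS = 6.63 × 29.1 × ln(1370/454) = 213 J/K.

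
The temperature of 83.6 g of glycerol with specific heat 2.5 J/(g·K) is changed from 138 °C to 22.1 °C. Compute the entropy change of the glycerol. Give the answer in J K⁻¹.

ΔS = -69.2 J/K

In kelvin: T₁ = 411.15 K, T₂ = 295.25 K. ΔS = ∫dQ_rev/T = m c ln(T₂/T₁) = 83.6 × 2.5 × ln(295.25/411.15) = -69.2 J/K.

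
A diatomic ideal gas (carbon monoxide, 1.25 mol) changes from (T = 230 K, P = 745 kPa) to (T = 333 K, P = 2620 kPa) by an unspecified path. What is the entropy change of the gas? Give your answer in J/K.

ΔS = 0.392 J/K

ΔS = nC_p ln(T₂/T₁) − nR ln(P₂/P₁), with C_p = 7R/2 = 29.1 J mol⁻¹ K⁻¹ for a diatomic ideal gas.
ΔS = 1.25 × [29.1 × ln(333/230) − 8.314 × ln(2620/745)] = 0.392 J/K.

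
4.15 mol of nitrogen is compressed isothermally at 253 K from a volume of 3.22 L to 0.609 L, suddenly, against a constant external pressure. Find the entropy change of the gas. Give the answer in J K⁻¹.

Entropy is a state function, so ΔS_gas depends only on the end states.
For an isothermal ideal gas ΔS_gas = nR ln(V₂/V₁) = 4.15 × 8.314 × ln(0.609/3.22) = -57.5 J/K.

ΔS_gas = -57.5 J/K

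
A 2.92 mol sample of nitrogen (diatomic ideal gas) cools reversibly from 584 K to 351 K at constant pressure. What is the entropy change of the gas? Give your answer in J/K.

At constant pressure, ΔS = nC_p ln(T₂/T₁) with C_p = 7R/2 = 29.1 J mol⁻¹ K⁻¹.
ΔS = 2.92 × 29.1 × ln(351/584) = -43.3 J/K.

ΔS = -43.3 J/K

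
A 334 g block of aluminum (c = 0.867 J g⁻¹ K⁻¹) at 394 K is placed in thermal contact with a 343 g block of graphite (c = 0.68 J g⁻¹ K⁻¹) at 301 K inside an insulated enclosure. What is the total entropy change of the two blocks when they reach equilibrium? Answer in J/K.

ΔS_total = 4.62 J/K

Energy balance: T_f = (m₁c₁T₁ + m₂c₂T₂)/(m₁c₁ + m₂c₂) = 352.51 K.
ΔS₁ = m₁c₁ ln(T_f/T₁) = 289.578 × ln(352.51/394) = -32.221 J/K.
ΔS₂ = m₂c₂ ln(T_f/T₂) = 233.24 × ln(352.51/301) = 36.845 J/K.
ΔS_total = -32.221 + 36.845 = 4.62 J/K.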